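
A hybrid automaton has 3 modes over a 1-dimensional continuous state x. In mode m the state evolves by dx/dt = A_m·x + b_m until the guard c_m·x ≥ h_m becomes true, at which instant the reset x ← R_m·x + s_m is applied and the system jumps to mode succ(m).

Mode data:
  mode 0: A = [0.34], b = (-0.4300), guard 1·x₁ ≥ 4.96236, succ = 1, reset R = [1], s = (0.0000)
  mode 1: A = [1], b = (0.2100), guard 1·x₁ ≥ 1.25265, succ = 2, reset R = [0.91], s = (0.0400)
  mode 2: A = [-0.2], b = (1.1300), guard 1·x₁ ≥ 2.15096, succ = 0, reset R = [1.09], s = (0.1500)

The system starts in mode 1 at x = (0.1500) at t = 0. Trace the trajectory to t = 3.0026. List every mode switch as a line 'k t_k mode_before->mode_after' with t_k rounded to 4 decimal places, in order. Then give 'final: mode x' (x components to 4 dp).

1 1.4019 1->2
2 2.6265 2->0
final: 0 2.6623

Mode 1: guard c·x = 1.2527 hit at Δt = 1.4019 (t = 1.4019), x⁻ = (1.2526) → reset → x⁺ = (1.1799), jump to mode 2
Mode 2: guard c·x = 2.1510 hit at Δt = 1.2246 (t = 2.6265), x⁻ = (2.1510) → reset → x⁺ = (2.4945), jump to mode 0
Mode 0: flow for 0.3761 to horizon, guard not reached → x = (2.6623)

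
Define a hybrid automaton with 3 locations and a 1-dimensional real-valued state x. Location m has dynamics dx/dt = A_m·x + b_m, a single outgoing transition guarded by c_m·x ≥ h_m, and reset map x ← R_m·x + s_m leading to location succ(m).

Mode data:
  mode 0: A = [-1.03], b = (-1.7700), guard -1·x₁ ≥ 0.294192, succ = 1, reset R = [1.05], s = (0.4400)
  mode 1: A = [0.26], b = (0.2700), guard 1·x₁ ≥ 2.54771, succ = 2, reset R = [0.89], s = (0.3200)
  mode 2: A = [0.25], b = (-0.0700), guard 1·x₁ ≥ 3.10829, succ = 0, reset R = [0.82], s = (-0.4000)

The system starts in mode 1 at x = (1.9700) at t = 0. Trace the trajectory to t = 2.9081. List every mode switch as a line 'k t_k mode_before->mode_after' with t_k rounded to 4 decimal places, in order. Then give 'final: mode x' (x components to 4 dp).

Mode 1: guard c·x = 2.5477 hit at Δt = 0.6756 (t = 0.6756), x⁻ = (2.5477) → reset → x⁺ = (2.5875), jump to mode 2
Mode 2: guard c·x = 3.1083 hit at Δt = 0.8141 (t = 1.4897), x⁻ = (3.1083) → reset → x⁺ = (2.1488), jump to mode 0
Mode 0: guard c·x = 0.2942 hit at Δt = 0.9698 (t = 2.4595), x⁻ = (-0.2942) → reset → x⁺ = (0.1311), jump to mode 1
Mode 1: flow for 0.4486 to horizon, guard not reached → x = (0.2758)

1 0.6756 1->2
2 1.4897 2->0
3 2.4595 0->1
final: 1 0.2758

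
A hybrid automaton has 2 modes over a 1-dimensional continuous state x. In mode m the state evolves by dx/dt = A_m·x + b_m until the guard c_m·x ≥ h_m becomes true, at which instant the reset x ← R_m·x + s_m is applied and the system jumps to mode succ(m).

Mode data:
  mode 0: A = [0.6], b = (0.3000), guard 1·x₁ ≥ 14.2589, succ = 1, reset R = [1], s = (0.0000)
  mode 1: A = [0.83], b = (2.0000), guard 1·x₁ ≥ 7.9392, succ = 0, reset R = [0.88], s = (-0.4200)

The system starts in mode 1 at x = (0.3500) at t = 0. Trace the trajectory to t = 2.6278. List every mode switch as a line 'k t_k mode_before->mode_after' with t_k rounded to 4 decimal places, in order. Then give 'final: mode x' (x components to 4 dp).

Mode 1: guard c·x = 7.9392 hit at Δt = 1.5925 (t = 1.5925), x⁻ = (7.9392) → reset → x⁺ = (6.5665), jump to mode 0
Mode 0: flow for 1.0353 to horizon, guard not reached → x = (12.6516)

1 1.5925 1->0
final: 0 12.6516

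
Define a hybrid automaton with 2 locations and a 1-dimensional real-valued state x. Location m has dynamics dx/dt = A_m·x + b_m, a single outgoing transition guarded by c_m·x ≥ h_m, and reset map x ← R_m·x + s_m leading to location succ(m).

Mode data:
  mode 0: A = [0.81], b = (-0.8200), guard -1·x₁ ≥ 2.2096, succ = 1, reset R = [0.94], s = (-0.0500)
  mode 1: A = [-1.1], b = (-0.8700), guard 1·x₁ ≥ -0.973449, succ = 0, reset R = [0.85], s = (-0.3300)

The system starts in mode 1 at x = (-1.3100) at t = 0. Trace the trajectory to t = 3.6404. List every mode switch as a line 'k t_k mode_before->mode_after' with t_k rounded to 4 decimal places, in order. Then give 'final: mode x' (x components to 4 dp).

1 0.9501 1->0
2 1.4382 0->1
3 3.2478 1->0
final: 0 -1.9698

Mode 1: guard c·x = -0.9734 hit at Δt = 0.9501 (t = 0.9501), x⁻ = (-0.9734) → reset → x⁺ = (-1.1574), jump to mode 0
Mode 0: guard c·x = 2.2096 hit at Δt = 0.4881 (t = 1.4382), x⁻ = (-2.2096) → reset → x⁺ = (-2.1270), jump to mode 1
Mode 1: guard c·x = -0.9734 hit at Δt = 1.8096 (t = 3.2478), x⁻ = (-0.9734) → reset → x⁺ = (-1.1574), jump to mode 0
Mode 0: flow for 0.3926 to horizon, guard not reached → x = (-1.9698)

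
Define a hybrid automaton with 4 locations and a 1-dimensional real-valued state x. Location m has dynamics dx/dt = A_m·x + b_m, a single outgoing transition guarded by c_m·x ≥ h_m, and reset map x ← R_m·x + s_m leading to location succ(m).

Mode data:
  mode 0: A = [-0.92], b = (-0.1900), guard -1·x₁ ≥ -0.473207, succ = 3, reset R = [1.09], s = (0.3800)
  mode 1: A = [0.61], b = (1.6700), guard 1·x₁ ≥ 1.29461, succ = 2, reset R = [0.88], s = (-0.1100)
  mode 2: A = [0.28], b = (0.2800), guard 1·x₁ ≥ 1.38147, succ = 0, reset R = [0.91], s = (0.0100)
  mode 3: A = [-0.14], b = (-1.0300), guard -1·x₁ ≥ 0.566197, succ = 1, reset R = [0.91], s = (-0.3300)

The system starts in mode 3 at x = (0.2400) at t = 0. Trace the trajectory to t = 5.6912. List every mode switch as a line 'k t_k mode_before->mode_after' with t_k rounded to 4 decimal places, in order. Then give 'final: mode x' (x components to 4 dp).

1 0.8013 3->1
2 2.0414 1->2
3 2.6130 2->0
4 3.4541 0->3
5 4.8468 3->1
final: 1 0.4299

Mode 3: guard c·x = 0.5662 hit at Δt = 0.8013 (t = 0.8013), x⁻ = (-0.5662) → reset → x⁺ = (-0.8452), jump to mode 1
Mode 1: guard c·x = 1.2946 hit at Δt = 1.2401 (t = 2.0414), x⁻ = (1.2946) → reset → x⁺ = (1.0293), jump to mode 2
Mode 2: guard c·x = 1.3815 hit at Δt = 0.5716 (t = 2.6130), x⁻ = (1.3815) → reset → x⁺ = (1.2671), jump to mode 0
Mode 0: guard c·x = -0.4732 hit at Δt = 0.8411 (t = 3.4541), x⁻ = (0.4732) → reset → x⁺ = (0.8958), jump to mode 3
Mode 3: guard c·x = 0.5662 hit at Δt = 1.3927 (t = 4.8468), x⁻ = (-0.5662) → reset → x⁺ = (-0.8452), jump to mode 1
Mode 1: flow for 0.8444 to horizon, guard not reached → x = (0.4299)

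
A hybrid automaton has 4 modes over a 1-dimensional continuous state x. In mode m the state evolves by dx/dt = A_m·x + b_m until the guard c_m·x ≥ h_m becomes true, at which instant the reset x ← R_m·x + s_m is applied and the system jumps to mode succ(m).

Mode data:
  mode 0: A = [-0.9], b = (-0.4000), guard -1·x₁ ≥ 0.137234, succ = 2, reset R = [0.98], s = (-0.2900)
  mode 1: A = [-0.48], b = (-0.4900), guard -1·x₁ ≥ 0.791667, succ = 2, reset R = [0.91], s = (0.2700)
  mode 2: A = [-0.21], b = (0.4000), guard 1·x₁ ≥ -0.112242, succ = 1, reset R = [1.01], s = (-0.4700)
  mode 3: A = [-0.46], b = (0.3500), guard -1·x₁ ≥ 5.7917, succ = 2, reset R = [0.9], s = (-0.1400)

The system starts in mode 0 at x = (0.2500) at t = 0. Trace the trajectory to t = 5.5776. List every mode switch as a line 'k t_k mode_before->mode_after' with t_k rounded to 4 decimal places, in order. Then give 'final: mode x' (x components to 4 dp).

1 0.9062 0->2
2 1.5916 2->1
3 2.9386 1->2
4 3.6767 2->1
5 5.0237 1->2
final: 2 -0.1918

Mode 0: guard c·x = 0.1372 hit at Δt = 0.9062 (t = 0.9062), x⁻ = (-0.1372) → reset → x⁺ = (-0.4245), jump to mode 2
Mode 2: guard c·x = -0.1122 hit at Δt = 0.6854 (t = 1.5916), x⁻ = (-0.1122) → reset → x⁺ = (-0.5834), jump to mode 1
Mode 1: guard c·x = 0.7917 hit at Δt = 1.3470 (t = 2.9386), x⁻ = (-0.7917) → reset → x⁺ = (-0.4504), jump to mode 2
Mode 2: guard c·x = -0.1122 hit at Δt = 0.7381 (t = 3.6767), x⁻ = (-0.1122) → reset → x⁺ = (-0.5834), jump to mode 1
Mode 1: guard c·x = 0.7917 hit at Δt = 1.3470 (t = 5.0237), x⁻ = (-0.7917) → reset → x⁺ = (-0.4504), jump to mode 2
Mode 2: flow for 0.5539 to horizon, guard not reached → x = (-0.1918)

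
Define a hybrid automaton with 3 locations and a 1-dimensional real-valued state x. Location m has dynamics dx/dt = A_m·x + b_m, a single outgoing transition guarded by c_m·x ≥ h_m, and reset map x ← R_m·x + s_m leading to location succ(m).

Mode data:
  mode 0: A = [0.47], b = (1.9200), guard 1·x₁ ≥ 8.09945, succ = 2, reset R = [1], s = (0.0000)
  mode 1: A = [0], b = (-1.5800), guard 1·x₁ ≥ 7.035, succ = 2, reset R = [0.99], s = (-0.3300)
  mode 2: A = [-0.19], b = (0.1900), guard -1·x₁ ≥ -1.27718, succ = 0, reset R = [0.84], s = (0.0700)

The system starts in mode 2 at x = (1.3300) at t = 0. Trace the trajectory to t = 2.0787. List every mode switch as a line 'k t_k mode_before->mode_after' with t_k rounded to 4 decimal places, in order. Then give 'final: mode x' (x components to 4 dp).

1 0.9180 2->0
final: 0 4.9357

Mode 2: guard c·x = -1.2772 hit at Δt = 0.9180 (t = 0.9180), x⁻ = (1.2772) → reset → x⁺ = (1.1428), jump to mode 0
Mode 0: flow for 1.1607 to horizon, guard not reached → x = (4.9357)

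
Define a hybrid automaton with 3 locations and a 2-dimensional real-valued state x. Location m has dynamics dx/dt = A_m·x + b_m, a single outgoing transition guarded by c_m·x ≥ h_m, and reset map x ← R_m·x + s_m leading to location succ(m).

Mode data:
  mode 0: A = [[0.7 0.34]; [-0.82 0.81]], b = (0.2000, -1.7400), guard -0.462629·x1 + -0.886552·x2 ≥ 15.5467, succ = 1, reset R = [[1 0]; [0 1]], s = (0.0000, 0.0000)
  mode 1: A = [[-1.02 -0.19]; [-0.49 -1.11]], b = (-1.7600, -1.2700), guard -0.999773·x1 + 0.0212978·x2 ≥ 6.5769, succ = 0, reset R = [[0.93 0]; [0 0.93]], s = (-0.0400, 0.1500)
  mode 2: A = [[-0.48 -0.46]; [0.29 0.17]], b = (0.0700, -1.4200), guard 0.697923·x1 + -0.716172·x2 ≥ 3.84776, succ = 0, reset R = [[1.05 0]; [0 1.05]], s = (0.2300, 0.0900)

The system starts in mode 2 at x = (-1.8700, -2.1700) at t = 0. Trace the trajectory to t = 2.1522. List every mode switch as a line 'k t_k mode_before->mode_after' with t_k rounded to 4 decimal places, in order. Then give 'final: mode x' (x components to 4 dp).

1 1.2042 2->0
final: 0 -1.9491 -13.1878

Mode 2: guard c·x = 3.8478 hit at Δt = 1.2042 (t = 1.2042), x⁻ = (0.5525, -4.8343) → reset → x⁺ = (0.8101, -4.9860), jump to mode 0
Mode 0: flow for 0.9480 to horizon, guard not reached → x = (-1.9491, -13.1878)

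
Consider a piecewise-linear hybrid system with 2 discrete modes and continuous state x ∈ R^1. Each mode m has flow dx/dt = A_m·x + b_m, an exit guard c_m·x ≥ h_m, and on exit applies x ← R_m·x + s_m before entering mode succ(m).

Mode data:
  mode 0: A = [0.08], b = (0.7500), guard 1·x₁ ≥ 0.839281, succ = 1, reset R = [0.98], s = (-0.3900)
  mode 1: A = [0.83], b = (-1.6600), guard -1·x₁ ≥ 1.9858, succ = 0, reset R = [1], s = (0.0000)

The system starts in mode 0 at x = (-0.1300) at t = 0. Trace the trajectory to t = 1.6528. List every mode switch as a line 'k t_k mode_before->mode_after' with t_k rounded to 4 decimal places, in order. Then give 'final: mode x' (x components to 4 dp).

1 1.2463 0->1
final: 1 -0.1965

Mode 0: guard c·x = 0.8393 hit at Δt = 1.2463 (t = 1.2463), x⁻ = (0.8393) → reset → x⁺ = (0.4325), jump to mode 1
Mode 1: flow for 0.4065 to horizon, guard not reached → x = (-0.1965)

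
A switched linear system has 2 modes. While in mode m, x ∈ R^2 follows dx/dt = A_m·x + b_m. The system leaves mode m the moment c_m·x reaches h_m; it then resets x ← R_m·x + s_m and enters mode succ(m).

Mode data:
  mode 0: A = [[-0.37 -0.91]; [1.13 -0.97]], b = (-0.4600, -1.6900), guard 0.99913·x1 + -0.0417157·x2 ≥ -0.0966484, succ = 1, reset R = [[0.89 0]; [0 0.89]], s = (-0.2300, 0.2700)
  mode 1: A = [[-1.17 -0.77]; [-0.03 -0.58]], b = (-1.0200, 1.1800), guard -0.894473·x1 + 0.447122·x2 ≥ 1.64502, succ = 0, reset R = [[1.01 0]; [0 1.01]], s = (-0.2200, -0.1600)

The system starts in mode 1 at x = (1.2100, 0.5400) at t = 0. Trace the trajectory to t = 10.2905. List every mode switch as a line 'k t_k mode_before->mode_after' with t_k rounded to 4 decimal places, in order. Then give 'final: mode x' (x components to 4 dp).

Mode 1: guard c·x = 1.6450 hit at Δt = 1.4896 (t = 1.4896), x⁻ = (-1.1315, 1.4155) → reset → x⁺ = (-1.3628, 1.2697), jump to mode 0
Mode 0: guard c·x = -0.0966 hit at Δt = 1.5653 (t = 3.0549), x⁻ = (-0.1756, -1.8899) → reset → x⁺ = (-0.3863, -1.4120), jump to mode 1
Mode 1: guard c·x = 1.6450 hit at Δt = 2.3575 (t = 5.4124), x⁻ = (-1.2459, 1.1868) → reset → x⁺ = (-1.4783, 1.0386), jump to mode 0
Mode 0: guard c·x = -0.0966 hit at Δt = 1.5187 (t = 6.9311), x⁻ = (-0.1768, -1.9166) → reset → x⁺ = (-0.3873, -1.4358), jump to mode 1
Mode 1: guard c·x = 1.6450 hit at Δt = 2.3698 (t = 9.3009), x⁻ = (-1.2458, 1.1870) → reset → x⁺ = (-1.4782, 1.0389), jump to mode 0
Mode 0: flow for 0.9896 to horizon, guard not reached → x = (-0.9182, -1.6313)

1 1.4896 1->0
2 3.0549 0->1
3 5.4124 1->0
4 6.9311 0->1
5 9.3009 1->0
final: 0 -0.9182 -1.6313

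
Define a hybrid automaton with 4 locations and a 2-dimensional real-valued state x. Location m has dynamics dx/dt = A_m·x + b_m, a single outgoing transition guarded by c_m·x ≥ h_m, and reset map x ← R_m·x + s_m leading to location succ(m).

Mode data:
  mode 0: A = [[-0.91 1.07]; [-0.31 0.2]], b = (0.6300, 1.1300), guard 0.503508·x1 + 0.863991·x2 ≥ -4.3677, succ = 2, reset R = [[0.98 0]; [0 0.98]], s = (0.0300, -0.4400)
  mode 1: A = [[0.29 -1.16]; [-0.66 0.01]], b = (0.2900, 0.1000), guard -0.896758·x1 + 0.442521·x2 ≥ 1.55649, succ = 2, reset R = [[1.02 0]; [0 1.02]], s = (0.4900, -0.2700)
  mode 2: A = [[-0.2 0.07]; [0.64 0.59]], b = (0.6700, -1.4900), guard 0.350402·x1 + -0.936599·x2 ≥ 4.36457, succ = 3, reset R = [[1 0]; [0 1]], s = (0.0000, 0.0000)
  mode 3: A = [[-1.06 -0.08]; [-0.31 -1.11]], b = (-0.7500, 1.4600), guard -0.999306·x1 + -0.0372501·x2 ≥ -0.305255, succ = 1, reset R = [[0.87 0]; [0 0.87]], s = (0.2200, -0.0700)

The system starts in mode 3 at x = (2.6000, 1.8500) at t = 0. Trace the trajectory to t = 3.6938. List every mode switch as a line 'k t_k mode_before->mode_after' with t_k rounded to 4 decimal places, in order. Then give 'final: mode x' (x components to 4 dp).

1 1.0935 3->1
2 2.5092 1->2
final: 2 0.2777 -0.4248

Mode 3: guard c·x = -0.3053 hit at Δt = 1.0935 (t = 1.0935), x⁻ = (0.2577, 1.2811) → reset → x⁺ = (0.4442, 1.0446), jump to mode 1
Mode 1: guard c·x = 1.5565 hit at Δt = 1.4157 (t = 2.5092), x⁻ = (-1.0474, 1.3948) → reset → x⁺ = (-0.5783, 1.1527), jump to mode 2
Mode 2: flow for 1.1846 to horizon, guard not reached → x = (0.2777, -0.4248)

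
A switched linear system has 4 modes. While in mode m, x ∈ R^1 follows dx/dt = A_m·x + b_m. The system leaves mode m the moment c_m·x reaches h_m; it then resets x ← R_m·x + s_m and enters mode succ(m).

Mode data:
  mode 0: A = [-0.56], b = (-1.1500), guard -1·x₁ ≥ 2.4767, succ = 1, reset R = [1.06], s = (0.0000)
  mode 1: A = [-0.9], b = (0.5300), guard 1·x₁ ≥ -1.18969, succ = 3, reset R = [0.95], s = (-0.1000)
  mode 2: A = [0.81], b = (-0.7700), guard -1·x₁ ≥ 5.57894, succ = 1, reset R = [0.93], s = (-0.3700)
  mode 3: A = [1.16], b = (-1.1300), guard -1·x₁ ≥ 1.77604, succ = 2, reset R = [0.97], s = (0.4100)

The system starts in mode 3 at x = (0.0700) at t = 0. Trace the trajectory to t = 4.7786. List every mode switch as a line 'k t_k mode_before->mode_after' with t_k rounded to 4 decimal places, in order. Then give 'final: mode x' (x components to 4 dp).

Mode 3: guard c·x = 1.7760 hit at Δt = 0.9590 (t = 0.9590), x⁻ = (-1.7760) → reset → x⁺ = (-1.3128), jump to mode 2
Mode 2: guard c·x = 5.5789 hit at Δt = 1.3080 (t = 2.2670), x⁻ = (-5.5789) → reset → x⁺ = (-5.5584), jump to mode 1
Mode 1: guard c·x = -1.1897 hit at Δt = 1.3780 (t = 3.6450), x⁻ = (-1.1897) → reset → x⁺ = (-1.2302), jump to mode 3
Mode 3: guard c·x = 1.7760 hit at Δt = 0.1907 (t = 3.8357), x⁻ = (-1.7760) → reset → x⁺ = (-1.3128), jump to mode 2
Mode 2: flow for 0.9429 to horizon, guard not reached → x = (-3.9072)

1 0.9590 3->2
2 2.2670 2->1
3 3.6450 1->3
4 3.8357 3->2
final: 2 -3.9072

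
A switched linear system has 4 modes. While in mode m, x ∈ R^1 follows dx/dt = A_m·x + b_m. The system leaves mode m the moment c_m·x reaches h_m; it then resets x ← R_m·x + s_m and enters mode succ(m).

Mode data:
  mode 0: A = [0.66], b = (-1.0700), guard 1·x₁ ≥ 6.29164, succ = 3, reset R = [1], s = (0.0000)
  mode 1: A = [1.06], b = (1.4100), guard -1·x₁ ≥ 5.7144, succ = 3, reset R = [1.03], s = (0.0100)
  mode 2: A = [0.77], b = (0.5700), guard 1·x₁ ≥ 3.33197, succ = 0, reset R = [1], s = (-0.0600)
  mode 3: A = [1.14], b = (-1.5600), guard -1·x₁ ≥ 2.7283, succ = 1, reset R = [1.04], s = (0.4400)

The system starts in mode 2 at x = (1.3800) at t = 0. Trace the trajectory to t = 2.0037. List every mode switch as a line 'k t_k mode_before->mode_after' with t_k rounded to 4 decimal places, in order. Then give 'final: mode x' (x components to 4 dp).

Mode 2: guard c·x = 3.3320 hit at Δt = 0.8476 (t = 0.8476), x⁻ = (3.3320) → reset → x⁺ = (3.2720), jump to mode 0
Mode 0: flow for 1.1561 to horizon, guard not reached → x = (5.1617)

1 0.8476 2->0
final: 0 5.1617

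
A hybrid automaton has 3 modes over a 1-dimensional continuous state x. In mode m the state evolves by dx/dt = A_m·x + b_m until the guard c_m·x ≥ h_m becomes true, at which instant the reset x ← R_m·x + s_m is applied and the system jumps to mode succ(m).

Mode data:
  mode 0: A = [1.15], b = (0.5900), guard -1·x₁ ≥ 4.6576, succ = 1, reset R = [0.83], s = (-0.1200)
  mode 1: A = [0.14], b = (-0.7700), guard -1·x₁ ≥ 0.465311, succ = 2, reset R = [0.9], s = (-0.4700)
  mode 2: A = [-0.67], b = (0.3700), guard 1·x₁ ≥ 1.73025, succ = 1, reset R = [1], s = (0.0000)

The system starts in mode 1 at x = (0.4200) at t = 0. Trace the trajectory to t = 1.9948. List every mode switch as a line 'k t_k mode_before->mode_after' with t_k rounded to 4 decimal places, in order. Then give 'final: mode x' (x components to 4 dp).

Mode 1: guard c·x = 0.4653 hit at Δt = 1.1475 (t = 1.1475), x⁻ = (-0.4653) → reset → x⁺ = (-0.8888), jump to mode 2
Mode 2: flow for 0.8473 to horizon, guard not reached → x = (-0.2646)

1 1.1475 1->2
final: 2 -0.2646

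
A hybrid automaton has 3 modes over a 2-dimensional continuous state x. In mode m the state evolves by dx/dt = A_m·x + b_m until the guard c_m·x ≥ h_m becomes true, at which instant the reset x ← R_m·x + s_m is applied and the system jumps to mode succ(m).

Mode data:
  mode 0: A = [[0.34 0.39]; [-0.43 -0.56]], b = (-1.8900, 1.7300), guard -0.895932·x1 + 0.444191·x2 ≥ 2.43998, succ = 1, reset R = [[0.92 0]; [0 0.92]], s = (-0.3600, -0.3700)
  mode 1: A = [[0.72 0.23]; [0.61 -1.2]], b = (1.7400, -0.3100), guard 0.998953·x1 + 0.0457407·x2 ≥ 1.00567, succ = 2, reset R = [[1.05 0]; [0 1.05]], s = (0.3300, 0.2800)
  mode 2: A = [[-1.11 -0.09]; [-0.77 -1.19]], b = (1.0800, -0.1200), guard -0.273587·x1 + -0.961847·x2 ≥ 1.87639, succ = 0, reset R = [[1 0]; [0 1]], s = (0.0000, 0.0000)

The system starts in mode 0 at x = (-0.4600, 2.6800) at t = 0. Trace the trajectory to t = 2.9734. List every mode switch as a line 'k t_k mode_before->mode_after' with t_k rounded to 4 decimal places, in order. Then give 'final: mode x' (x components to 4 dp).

Mode 0: guard c·x = 2.4400 hit at Δt = 0.7154 (t = 0.7154), x⁻ = (-1.2199, 3.0326) → reset → x⁺ = (-1.4823, 2.4200), jump to mode 1
Mode 1: guard c·x = 1.0057 hit at Δt = 1.5215 (t = 2.2369), x⁻ = (0.9996, 0.1546) → reset → x⁺ = (1.3796, 0.4423), jump to mode 2
Mode 2: flow for 0.7365 to horizon, guard not reached → x = (1.1555, -0.3403)

1 0.7154 0->1
2 2.2369 1->2
final: 2 1.1555 -0.3403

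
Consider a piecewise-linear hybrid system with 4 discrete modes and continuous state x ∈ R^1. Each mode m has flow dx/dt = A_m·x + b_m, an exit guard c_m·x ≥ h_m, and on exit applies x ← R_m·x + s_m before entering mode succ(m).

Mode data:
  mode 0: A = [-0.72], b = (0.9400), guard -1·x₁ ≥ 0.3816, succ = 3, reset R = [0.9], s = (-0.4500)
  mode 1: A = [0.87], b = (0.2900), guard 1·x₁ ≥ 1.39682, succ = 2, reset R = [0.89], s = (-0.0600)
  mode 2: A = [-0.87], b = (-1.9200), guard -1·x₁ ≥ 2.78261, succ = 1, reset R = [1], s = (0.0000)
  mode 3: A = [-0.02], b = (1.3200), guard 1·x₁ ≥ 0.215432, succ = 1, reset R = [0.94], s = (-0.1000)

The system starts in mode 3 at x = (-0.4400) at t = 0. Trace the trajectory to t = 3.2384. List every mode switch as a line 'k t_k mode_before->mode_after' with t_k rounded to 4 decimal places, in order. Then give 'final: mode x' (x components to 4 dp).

Mode 3: guard c·x = 0.2154 hit at Δt = 0.4957 (t = 0.4957), x⁻ = (0.2154) → reset → x⁺ = (0.1025), jump to mode 1
Mode 1: guard c·x = 1.3968 hit at Δt = 1.5847 (t = 2.0804), x⁻ = (1.3968) → reset → x⁺ = (1.1832), jump to mode 2
Mode 2: flow for 1.1580 to horizon, guard not reached → x = (-0.9690)

1 0.4957 3->1
2 2.0804 1->2
final: 2 -0.9690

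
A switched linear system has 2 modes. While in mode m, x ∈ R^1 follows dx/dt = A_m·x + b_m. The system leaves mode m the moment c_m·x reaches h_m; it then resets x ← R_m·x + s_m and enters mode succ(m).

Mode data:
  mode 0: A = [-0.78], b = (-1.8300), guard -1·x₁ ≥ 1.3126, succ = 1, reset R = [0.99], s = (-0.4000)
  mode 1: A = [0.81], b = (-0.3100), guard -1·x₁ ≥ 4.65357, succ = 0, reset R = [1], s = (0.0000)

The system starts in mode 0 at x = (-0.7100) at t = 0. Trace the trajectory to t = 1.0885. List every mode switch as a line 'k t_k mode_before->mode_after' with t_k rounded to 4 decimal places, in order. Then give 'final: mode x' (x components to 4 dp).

1 0.5889 0->1
final: 1 -2.7381

Mode 0: guard c·x = 1.3126 hit at Δt = 0.5889 (t = 0.5889), x⁻ = (-1.3126) → reset → x⁺ = (-1.6995), jump to mode 1
Mode 1: flow for 0.4996 to horizon, guard not reached → x = (-2.7381)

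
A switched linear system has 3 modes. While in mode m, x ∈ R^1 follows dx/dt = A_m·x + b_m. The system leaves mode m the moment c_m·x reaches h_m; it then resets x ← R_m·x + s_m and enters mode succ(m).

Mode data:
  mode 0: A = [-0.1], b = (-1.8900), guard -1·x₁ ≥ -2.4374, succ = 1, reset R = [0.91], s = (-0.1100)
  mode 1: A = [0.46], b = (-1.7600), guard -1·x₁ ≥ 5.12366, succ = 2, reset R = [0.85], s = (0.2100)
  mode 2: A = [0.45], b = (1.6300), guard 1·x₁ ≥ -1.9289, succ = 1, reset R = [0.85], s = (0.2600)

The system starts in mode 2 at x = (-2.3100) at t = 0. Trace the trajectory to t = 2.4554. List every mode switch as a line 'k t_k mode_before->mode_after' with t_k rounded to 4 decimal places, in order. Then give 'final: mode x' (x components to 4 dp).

Mode 2: guard c·x = -1.9289 hit at Δt = 0.5666 (t = 0.5666), x⁻ = (-1.9289) → reset → x⁺ = (-1.3796), jump to mode 1
Mode 1: guard c·x = 5.1237 hit at Δt = 1.1780 (t = 1.7446), x⁻ = (-5.1237) → reset → x⁺ = (-4.1451), jump to mode 2
Mode 2: flow for 0.7108 to horizon, guard not reached → x = (-4.3422)

1 0.5666 2->1
2 1.7446 1->2
final: 2 -4.3422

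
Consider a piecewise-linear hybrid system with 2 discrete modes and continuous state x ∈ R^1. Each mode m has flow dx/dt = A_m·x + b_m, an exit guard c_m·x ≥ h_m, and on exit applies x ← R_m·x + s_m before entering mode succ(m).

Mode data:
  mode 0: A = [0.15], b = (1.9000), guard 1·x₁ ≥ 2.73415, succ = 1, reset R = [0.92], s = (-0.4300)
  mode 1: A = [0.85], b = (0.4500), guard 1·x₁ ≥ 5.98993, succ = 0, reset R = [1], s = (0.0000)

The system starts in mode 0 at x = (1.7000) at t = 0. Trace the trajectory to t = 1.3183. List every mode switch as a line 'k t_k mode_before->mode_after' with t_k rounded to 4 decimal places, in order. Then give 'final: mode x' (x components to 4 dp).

Mode 0: guard c·x = 2.7342 hit at Δt = 0.4634 (t = 0.4634), x⁻ = (2.7342) → reset → x⁺ = (2.0854), jump to mode 1
Mode 1: flow for 0.8549 to horizon, guard not reached → x = (4.8785)

1 0.4634 0->1
final: 1 4.8785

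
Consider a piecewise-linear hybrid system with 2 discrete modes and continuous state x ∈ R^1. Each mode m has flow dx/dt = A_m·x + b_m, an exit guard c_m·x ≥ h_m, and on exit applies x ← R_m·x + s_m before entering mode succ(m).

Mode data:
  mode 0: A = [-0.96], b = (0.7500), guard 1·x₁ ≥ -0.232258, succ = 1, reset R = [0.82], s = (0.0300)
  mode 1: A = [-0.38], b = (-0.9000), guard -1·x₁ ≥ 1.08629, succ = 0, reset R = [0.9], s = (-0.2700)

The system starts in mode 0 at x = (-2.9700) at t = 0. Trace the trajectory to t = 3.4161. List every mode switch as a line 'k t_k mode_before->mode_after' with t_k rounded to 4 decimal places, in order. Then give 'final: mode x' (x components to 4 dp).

Mode 0: guard c·x = -0.2323 hit at Δt = 1.3632 (t = 1.3632), x⁻ = (-0.2323) → reset → x⁺ = (-0.1605), jump to mode 1
Mode 1: guard c·x = 1.0863 hit at Δt = 1.4304 (t = 2.7936), x⁻ = (-1.0863) → reset → x⁺ = (-1.2477), jump to mode 0
Mode 0: flow for 0.6225 to horizon, guard not reached → x = (-0.3349)

1 1.3632 0->1
2 2.7936 1->0
final: 0 -0.3349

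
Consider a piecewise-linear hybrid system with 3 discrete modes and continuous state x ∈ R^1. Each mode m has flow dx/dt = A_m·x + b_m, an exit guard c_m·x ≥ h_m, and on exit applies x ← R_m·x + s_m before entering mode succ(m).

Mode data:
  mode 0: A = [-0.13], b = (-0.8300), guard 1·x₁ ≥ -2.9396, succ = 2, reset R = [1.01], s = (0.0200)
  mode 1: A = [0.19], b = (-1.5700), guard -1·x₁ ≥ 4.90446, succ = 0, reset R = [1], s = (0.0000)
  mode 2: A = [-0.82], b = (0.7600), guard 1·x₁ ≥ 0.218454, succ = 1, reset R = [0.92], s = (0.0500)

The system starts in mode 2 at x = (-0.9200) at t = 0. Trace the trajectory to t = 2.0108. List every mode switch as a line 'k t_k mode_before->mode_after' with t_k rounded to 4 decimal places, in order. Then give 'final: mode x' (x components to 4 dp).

1 1.1686 2->1
final: 1 -1.1394

Mode 2: guard c·x = 0.2185 hit at Δt = 1.1686 (t = 1.1686), x⁻ = (0.2185) → reset → x⁺ = (0.2510), jump to mode 1
Mode 1: flow for 0.8422 to horizon, guard not reached → x = (-1.1394)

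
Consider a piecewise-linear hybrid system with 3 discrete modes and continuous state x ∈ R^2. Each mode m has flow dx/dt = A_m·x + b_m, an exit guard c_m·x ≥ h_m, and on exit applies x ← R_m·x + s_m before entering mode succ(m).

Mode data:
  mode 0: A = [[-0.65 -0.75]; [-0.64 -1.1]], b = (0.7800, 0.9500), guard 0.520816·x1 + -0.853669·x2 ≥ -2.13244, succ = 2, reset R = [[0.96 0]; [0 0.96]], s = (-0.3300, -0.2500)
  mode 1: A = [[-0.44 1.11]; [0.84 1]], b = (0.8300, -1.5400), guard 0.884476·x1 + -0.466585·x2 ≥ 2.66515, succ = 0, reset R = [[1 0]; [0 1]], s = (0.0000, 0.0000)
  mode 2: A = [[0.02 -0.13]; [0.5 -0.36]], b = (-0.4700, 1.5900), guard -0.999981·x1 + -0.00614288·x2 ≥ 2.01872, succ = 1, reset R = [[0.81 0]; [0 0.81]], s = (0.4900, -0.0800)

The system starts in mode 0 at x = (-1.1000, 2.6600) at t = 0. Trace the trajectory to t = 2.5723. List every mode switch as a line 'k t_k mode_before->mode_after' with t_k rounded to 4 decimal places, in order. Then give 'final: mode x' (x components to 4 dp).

1 1.3918 0->2
2 2.2336 2->1
final: 1 -0.3761 0.8393

Mode 0: guard c·x = -2.1324 hit at Δt = 1.3918 (t = 1.3918), x⁻ = (-1.1483, 1.7974) → reset → x⁺ = (-1.4323, 1.4755), jump to mode 2
Mode 2: guard c·x = 2.0187 hit at Δt = 0.8418 (t = 2.2336), x⁻ = (-2.0287, 1.6114) → reset → x⁺ = (-1.1532, 1.2252), jump to mode 1
Mode 1: flow for 0.3387 to horizon, guard not reached → x = (-0.3761, 0.8393)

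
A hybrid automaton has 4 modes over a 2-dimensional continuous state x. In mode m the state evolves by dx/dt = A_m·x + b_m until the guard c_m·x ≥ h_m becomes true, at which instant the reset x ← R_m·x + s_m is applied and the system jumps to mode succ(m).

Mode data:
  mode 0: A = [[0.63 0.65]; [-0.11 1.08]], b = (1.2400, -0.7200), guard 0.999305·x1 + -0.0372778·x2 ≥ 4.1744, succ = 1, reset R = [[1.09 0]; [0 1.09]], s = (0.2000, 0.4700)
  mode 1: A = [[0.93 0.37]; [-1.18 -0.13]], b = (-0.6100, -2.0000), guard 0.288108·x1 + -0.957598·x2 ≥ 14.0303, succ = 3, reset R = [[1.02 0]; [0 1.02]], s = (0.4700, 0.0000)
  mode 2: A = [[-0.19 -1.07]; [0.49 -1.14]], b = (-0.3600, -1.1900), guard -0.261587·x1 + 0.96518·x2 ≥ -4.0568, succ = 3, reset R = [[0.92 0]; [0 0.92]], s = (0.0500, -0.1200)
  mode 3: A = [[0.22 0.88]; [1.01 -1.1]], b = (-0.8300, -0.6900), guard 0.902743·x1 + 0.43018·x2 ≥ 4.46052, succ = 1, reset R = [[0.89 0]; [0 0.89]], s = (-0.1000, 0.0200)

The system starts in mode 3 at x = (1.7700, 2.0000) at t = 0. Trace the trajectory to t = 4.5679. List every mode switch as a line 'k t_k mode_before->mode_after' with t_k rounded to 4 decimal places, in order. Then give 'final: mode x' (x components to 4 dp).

Mode 3: guard c·x = 4.4605 hit at Δt = 1.5516 (t = 1.5516), x⁻ = (3.9204, 2.1418) → reset → x⁺ = (3.3892, 1.9262), jump to mode 1
Mode 1: guard c·x = 14.0303 hit at Δt = 1.5925 (t = 3.1441), x⁻ = (8.9836, -11.9487) → reset → x⁺ = (9.6333, -12.1877), jump to mode 3
Mode 3: guard c·x = 4.4605 hit at Δt = 0.6445 (t = 3.7886), x⁻ = (6.3095, -2.8717) → reset → x⁺ = (5.5155, -2.5358), jump to mode 1
Mode 1: flow for 0.7793 to horizon, guard not reached → x = (8.3156, -9.8480)

1 1.5516 3->1
2 3.1441 1->3
3 3.7886 3->1
final: 1 8.3156 -9.8480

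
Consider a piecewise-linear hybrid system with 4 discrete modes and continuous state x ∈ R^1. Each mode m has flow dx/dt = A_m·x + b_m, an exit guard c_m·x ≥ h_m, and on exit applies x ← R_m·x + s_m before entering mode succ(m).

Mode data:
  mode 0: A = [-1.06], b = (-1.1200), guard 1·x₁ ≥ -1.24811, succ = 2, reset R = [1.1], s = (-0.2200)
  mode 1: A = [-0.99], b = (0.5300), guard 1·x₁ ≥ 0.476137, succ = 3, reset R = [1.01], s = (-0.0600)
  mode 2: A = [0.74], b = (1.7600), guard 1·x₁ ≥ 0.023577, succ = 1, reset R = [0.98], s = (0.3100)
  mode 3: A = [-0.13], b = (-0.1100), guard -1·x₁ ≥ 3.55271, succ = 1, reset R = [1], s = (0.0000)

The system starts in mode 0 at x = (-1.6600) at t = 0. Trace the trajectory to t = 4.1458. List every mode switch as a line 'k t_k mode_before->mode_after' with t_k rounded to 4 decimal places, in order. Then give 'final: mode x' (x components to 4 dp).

Mode 0: guard c·x = -1.2481 hit at Δt = 1.0827 (t = 1.0827), x⁻ = (-1.2481) → reset → x⁺ = (-1.5929), jump to mode 2
Mode 2: guard c·x = 0.0236 hit at Δt = 1.5105 (t = 2.5932), x⁻ = (0.0236) → reset → x⁺ = (0.3331), jump to mode 1
Mode 1: guard c·x = 0.4761 hit at Δt = 1.2407 (t = 3.8339), x⁻ = (0.4761) → reset → x⁺ = (0.4209), jump to mode 3
Mode 3: flow for 0.3119 to horizon, guard not reached → x = (0.3706)

1 1.0827 0->2
2 2.5932 2->1
3 3.8339 1->3
final: 3 0.3706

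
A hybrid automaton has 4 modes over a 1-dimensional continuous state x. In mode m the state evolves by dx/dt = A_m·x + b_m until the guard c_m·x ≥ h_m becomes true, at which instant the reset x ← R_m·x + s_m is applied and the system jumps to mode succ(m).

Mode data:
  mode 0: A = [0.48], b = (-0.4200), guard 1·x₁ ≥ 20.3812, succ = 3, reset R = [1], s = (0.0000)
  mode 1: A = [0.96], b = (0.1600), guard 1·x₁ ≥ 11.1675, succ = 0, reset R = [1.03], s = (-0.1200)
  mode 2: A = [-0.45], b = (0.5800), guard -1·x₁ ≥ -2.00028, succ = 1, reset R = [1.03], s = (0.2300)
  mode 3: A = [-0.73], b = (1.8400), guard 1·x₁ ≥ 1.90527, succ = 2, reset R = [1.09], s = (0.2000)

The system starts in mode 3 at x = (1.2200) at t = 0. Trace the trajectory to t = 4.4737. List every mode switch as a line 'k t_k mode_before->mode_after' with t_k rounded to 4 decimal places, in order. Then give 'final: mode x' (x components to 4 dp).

Mode 3: guard c·x = 1.9053 hit at Δt = 1.0253 (t = 1.0253), x⁻ = (1.9053) → reset → x⁺ = (2.2767), jump to mode 2
Mode 2: guard c·x = -2.0003 hit at Δt = 0.7296 (t = 1.7549), x⁻ = (2.0003) → reset → x⁺ = (2.2903), jump to mode 1
Mode 1: guard c·x = 11.1675 hit at Δt = 1.5926 (t = 3.3475), x⁻ = (11.1675) → reset → x⁺ = (11.3825), jump to mode 0
Mode 0: flow for 1.1262 to horizon, guard not reached → x = (18.9165)

1 1.0253 3->2
2 1.7549 2->1
3 3.3475 1->0
final: 0 18.9165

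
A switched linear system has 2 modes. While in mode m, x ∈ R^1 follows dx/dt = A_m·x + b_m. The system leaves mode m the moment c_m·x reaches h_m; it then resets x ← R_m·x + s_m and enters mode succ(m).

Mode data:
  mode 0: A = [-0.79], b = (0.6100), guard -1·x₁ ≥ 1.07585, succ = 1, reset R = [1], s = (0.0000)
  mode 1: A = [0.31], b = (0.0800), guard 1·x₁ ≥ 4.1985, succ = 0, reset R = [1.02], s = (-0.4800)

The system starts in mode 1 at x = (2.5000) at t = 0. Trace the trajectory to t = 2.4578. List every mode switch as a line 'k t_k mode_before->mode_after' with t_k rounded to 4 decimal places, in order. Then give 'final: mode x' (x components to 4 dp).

1 1.5479 1->0
final: 0 2.2489

Mode 1: guard c·x = 4.1985 hit at Δt = 1.5479 (t = 1.5479), x⁻ = (4.1985) → reset → x⁺ = (3.8025), jump to mode 0
Mode 0: flow for 0.9099 to horizon, guard not reached → x = (2.2489)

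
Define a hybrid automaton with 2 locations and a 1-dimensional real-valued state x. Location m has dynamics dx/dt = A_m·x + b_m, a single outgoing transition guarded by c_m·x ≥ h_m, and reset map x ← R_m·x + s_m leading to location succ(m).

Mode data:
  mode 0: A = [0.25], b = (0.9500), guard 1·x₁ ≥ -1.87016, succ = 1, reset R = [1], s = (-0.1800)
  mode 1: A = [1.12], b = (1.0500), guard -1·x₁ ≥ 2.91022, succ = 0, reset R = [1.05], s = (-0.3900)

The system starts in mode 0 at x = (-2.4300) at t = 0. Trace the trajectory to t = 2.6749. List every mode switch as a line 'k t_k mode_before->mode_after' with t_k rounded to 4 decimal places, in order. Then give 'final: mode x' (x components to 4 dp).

Mode 0: guard c·x = -1.8702 hit at Δt = 1.3705 (t = 1.3705), x⁻ = (-1.8702) → reset → x⁺ = (-2.0502), jump to mode 1
Mode 1: guard c·x = 2.9102 hit at Δt = 0.5113 (t = 1.8818), x⁻ = (-2.9102) → reset → x⁺ = (-3.4457), jump to mode 0
Mode 0: flow for 0.7931 to horizon, guard not reached → x = (-3.3680)

1 1.3705 0->1
2 1.8818 1->0
final: 0 -3.3680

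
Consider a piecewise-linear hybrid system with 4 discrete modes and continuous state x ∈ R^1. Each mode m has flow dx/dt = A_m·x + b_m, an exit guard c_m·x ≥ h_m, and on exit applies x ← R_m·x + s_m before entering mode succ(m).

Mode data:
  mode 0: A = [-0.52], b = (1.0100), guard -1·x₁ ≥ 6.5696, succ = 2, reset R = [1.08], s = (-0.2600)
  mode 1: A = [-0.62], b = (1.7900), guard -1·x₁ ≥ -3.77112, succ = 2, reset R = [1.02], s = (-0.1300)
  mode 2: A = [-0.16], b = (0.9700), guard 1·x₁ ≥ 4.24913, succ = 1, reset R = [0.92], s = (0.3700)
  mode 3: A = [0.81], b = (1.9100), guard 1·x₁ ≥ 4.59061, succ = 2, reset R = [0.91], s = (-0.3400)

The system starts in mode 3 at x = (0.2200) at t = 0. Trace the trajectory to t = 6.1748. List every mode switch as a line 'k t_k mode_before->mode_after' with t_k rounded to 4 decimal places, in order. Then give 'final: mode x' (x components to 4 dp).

Mode 3: guard c·x = 4.5906 hit at Δt = 1.2241 (t = 1.2241), x⁻ = (4.5906) → reset → x⁺ = (3.8375), jump to mode 2
Mode 2: guard c·x = 4.2491 hit at Δt = 1.2787 (t = 2.5028), x⁻ = (4.2491) → reset → x⁺ = (4.2792), jump to mode 1
Mode 1: guard c·x = -3.7711 hit at Δt = 0.7324 (t = 3.2352), x⁻ = (3.7711) → reset → x⁺ = (3.7165), jump to mode 2
Mode 2: guard c·x = 4.2491 hit at Δt = 1.6094 (t = 4.8446), x⁻ = (4.2491) → reset → x⁺ = (4.2792), jump to mode 1
Mode 1: guard c·x = -3.7711 hit at Δt = 0.7324 (t = 5.5770), x⁻ = (3.7711) → reset → x⁺ = (3.7165), jump to mode 2
Mode 2: flow for 0.5978 to horizon, guard not reached → x = (3.9305)

1 1.2241 3->2
2 2.5028 2->1
3 3.2352 1->2
4 4.8446 2->1
5 5.5770 1->2
final: 2 3.9305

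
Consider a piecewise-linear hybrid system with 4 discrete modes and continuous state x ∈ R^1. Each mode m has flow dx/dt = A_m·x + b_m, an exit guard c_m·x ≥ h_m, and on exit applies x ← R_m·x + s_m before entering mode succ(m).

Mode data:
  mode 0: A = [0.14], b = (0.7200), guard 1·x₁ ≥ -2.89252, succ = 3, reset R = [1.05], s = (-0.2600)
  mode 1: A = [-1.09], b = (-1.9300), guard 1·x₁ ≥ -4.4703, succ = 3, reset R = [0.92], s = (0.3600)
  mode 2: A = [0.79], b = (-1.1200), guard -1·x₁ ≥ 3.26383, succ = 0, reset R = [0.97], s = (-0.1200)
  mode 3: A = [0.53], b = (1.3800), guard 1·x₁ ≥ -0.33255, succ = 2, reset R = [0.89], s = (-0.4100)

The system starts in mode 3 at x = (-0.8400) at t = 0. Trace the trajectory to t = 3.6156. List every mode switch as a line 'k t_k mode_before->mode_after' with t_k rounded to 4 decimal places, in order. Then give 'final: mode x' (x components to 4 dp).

1 0.4771 3->2
2 1.4777 2->0
3 2.8502 0->3
final: 3 -3.6440

Mode 3: guard c·x = -0.3326 hit at Δt = 0.4771 (t = 0.4771), x⁻ = (-0.3326) → reset → x⁺ = (-0.7060), jump to mode 2
Mode 2: guard c·x = 3.2638 hit at Δt = 1.0006 (t = 1.4777), x⁻ = (-3.2638) → reset → x⁺ = (-3.2859), jump to mode 0
Mode 0: guard c·x = -2.8925 hit at Δt = 1.3725 (t = 2.8502), x⁻ = (-2.8925) → reset → x⁺ = (-3.2971), jump to mode 3
Mode 3: flow for 0.7654 to horizon, guard not reached → x = (-3.6440)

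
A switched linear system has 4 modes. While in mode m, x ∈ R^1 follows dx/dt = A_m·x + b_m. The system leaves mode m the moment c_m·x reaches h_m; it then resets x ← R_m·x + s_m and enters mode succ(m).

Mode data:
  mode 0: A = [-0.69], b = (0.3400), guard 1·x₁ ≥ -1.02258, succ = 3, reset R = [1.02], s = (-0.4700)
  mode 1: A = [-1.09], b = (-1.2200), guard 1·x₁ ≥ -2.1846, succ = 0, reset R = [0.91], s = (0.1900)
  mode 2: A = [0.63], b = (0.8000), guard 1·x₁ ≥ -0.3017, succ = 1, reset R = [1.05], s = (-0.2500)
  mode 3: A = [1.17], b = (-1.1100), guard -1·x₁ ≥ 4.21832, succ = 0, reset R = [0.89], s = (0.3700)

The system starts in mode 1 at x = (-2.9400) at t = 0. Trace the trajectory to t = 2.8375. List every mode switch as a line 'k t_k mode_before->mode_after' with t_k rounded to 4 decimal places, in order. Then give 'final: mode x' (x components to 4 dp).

1 0.4917 1->0
2 1.0906 0->3
3 1.7243 3->0
final: 0 -1.3058

Mode 1: guard c·x = -2.1846 hit at Δt = 0.4917 (t = 0.4917), x⁻ = (-2.1846) → reset → x⁺ = (-1.7980), jump to mode 0
Mode 0: guard c·x = -1.0226 hit at Δt = 0.5989 (t = 1.0906), x⁻ = (-1.0226) → reset → x⁺ = (-1.5130), jump to mode 3
Mode 3: guard c·x = 4.2183 hit at Δt = 0.6337 (t = 1.7243), x⁻ = (-4.2183) → reset → x⁺ = (-3.3843), jump to mode 0
Mode 0: flow for 1.1132 to horizon, guard not reached → x = (-1.3058)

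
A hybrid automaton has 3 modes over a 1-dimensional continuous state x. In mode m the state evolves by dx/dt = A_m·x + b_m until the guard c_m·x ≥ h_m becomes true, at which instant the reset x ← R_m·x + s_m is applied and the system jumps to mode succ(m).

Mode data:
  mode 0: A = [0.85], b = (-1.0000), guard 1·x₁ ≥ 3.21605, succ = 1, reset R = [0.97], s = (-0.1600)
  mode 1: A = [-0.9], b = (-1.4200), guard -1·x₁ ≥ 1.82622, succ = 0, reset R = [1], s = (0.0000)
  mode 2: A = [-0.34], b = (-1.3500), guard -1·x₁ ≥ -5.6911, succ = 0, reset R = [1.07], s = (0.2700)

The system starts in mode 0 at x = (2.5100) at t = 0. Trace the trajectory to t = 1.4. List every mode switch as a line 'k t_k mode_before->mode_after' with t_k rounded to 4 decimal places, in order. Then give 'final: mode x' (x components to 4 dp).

1 0.4999 0->1
final: 1 0.4405

Mode 0: guard c·x = 3.2161 hit at Δt = 0.4999 (t = 0.4999), x⁻ = (3.2160) → reset → x⁺ = (2.9596), jump to mode 1
Mode 1: flow for 0.9001 to horizon, guard not reached → x = (0.4405)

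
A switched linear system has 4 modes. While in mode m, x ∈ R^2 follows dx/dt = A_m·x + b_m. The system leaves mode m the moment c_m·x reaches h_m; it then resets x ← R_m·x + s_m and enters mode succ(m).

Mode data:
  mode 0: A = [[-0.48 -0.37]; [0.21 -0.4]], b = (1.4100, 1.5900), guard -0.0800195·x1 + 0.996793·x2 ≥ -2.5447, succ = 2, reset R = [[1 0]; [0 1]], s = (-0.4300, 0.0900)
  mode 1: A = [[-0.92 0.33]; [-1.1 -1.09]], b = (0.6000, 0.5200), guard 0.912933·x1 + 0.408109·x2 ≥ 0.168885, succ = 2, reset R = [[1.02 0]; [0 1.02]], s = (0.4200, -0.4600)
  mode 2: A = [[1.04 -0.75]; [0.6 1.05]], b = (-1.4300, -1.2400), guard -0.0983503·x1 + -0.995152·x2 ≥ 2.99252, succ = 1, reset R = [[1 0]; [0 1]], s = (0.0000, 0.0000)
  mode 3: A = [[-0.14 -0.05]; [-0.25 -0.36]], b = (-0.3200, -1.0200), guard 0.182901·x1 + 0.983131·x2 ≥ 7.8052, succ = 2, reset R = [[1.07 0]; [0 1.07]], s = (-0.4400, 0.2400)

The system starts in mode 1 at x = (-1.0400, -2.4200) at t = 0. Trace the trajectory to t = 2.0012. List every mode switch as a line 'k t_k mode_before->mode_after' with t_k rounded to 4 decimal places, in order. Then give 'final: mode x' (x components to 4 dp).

Mode 1: guard c·x = 0.1689 hit at Δt = 1.5144 (t = 1.5144), x⁻ = (0.1252, 0.1338) → reset → x⁺ = (0.5477, -0.3235), jump to mode 2
Mode 2: flow for 0.4868 to horizon, guard not reached → x = (0.3197, -1.1642)

1 1.5144 1->2
final: 2 0.3197 -1.1642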